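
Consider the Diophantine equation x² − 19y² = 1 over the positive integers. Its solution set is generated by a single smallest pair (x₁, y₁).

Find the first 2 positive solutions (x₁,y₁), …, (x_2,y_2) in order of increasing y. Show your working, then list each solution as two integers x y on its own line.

170 39
57799 13260

√19 = [4; 2,1,3,1,2,8, …], period ℓ=6 (even) → k=5
a_0=4:  p_0=4·1+0=4,  q_0=4·0+1=1
a_1=2:  p_1=2·4+1=9,  q_1=2·1+0=2
a_2=1:  p_2=1·9+4=13,  q_2=1·2+1=3
a_3=3:  p_3=3·13+9=48,  q_3=3·3+2=11
a_4=1:  p_4=1·48+13=61,  q_4=1·11+3=14
a_5=2:  p_5=2·61+48=170,  q_5=2·14+11=39
(x₁, y₁) = (170, 39);  170² − 19·39² = 1 ✓
(x_2, y_2) = (170·170 + 19·39·39, 170·39 + 39·170) = (57799, 13260)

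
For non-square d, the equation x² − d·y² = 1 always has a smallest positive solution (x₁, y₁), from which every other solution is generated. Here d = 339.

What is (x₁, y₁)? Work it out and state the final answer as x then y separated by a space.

97970 5321

[18; 2,2,2,1,17,1,2,2,2,36] for √339; ℓ=10 ⇒ convergent index 9
k=0  a_k=18  p_k/q_k = 18/1
k=1  a_k=2  p_k/q_k = 37/2
k=2  a_k=2  p_k/q_k = 92/5
…
k=4  a_k=1  p_k/q_k = 313/17
k=5  a_k=17  p_k/q_k = 5542/301
k=6  a_k=1  p_k/q_k = 5855/318
…
k=8  a_k=2  p_k/q_k = 40359/2192
k=9  a_k=2  p_k/q_k = 97970/5321
→ (97970, 5321).  Check: 97970²=9598120900, 339·5321²=9598120899, difference 1.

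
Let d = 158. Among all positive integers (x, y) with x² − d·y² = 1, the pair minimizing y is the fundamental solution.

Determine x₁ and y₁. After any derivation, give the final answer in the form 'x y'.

√158 → a₀=12, period (1,1,3,12,3,1,1,24); ℓ=8 even so k=7
k=0  a_k=12  p_k/q_k = 12/1
…
k=3  a_k=3  p_k/q_k = 88/7
k=4  a_k=12  p_k/q_k = 1081/86
…
k=6  a_k=1  p_k/q_k = 4412/351
k=7  a_k=1  p_k/q_k = 7743/616
fundamental: x₁=7743, y₁=616  (since 59954049 − 158·379456 = 1)

7743 616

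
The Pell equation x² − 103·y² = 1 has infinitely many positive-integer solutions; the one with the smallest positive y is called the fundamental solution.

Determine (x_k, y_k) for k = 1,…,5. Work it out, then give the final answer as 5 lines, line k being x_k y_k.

227528 22419
103537981567 10201900464
47115579739725224 4642436017523565
21440227253936863550977 2112568364380001494176
9756504053220377800313664488 961336909616663523916230291

[10; 6,1,2,1,1,9,1,1,2,1,6,20] for √103; ℓ=12 ⇒ convergent index 11
k=0  a_k=10  p_k/q_k = 10/1
k=1  a_k=6  p_k/q_k = 61/6
…
k=3  a_k=2  p_k/q_k = 203/20
k=4  a_k=1  p_k/q_k = 274/27
k=5  a_k=1  p_k/q_k = 477/47
k=6  a_k=9  p_k/q_k = 4567/450
k=7  a_k=1  p_k/q_k = 5044/497
k=8  a_k=1  p_k/q_k = 9611/947
…
k=10  a_k=1  p_k/q_k = 33877/3338
k=11  a_k=6  p_k/q_k = 227528/22419
fundamental: x₁=227528, y₁=22419  (since 51768990784 − 103·502611561 = 1)
(227528+22419√103)^2 = 103537981567 + 10201900464√103
(227528+22419√103)^3 = 47115579739725224 + 4642436017523565√103
(227528+22419√103)^4 = 21440227253936863550977 + 2112568364380001494176√103
(227528+22419√103)^5 = 9756504053220377800313664488 + 961336909616663523916230291√103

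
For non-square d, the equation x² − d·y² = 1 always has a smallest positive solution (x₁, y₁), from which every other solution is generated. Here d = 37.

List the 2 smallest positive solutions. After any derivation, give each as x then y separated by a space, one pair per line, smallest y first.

√37 → a₀=6, period (12); ℓ=1 odd so k=1
step 0: (6, 1)  from 6·(1,0) + (0,1)
step 1: (73, 12)  from 12·(6,1) + (1,0)
→ (73, 12).  Check: 73²=5329, 37·12²=5328, difference 1.
(x_2, y_2) = (73·73 + 37·12·12, 73·12 + 12·73) = (10657, 1752)

73 12
10657 1752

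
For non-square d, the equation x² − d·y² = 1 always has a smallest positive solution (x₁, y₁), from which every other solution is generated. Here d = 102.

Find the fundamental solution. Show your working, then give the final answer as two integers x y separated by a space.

101 10

d=102: √d = [10; 10,20] (ℓ=2, even), read p_1/q_1
k=0  a_k=10  p_k/q_k = 10/1
k=1  a_k=10  p_k/q_k = 101/10
(x₁, y₁) = (101, 10);  101² − 102·10² = 1 ✓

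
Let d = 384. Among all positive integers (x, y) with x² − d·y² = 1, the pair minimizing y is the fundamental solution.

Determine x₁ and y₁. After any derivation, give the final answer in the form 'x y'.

4801 245

√384 → a₀=19, period (1,1,2,9,2,1,1,38); ℓ=8 even so k=7
i=0: a=19 ⇒ p=19, q=1
…
i=3: a=2 ⇒ p=98, q=5
i=4: a=9 ⇒ p=921, q=47
i=5: a=2 ⇒ p=1940, q=99
i=6: a=1 ⇒ p=2861, q=146
i=7: a=1 ⇒ p=4801, q=245
fundamental: x₁=4801, y₁=245  (since 23049601 − 384·60025 = 1)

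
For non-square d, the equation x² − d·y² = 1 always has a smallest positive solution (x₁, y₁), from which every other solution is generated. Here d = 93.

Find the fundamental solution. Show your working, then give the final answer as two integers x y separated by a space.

[9; 1,1,1,4,6,4,1,1,1,18] for √93; ℓ=10 ⇒ convergent index 9
k=0  a_k=9  p_k/q_k = 9/1
…
k=2  a_k=1  p_k/q_k = 19/2
k=3  a_k=1  p_k/q_k = 29/3
k=4  a_k=4  p_k/q_k = 135/14
k=5  a_k=6  p_k/q_k = 839/87
…
k=7  a_k=1  p_k/q_k = 4330/449
k=8  a_k=1  p_k/q_k = 7821/811
k=9  a_k=1  p_k/q_k = 12151/1260
fundamental: x₁=12151, y₁=1260  (since 147646801 − 93·1587600 = 1)

12151 1260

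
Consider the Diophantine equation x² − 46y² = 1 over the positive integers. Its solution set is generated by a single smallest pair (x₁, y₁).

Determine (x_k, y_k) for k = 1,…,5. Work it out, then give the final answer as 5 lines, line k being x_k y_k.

d=46: √d = [6; 1,3,1,1,2,6,2,1,1,3,1,12] (ℓ=12, even), read p_11/q_11
i=0: a=6 ⇒ p=6, q=1
i=1: a=1 ⇒ p=7, q=1
i=2: a=3 ⇒ p=27, q=4
i=3: a=1 ⇒ p=34, q=5
…
i=5: a=2 ⇒ p=156, q=23
…
i=10: a=3 ⇒ p=19038, q=2807
i=11: a=1 ⇒ p=24335, q=3588
fundamental: x₁=24335, y₁=3588  (since 592192225 − 46·12873744 = 1)
(x_2, y_2) = (24335·24335 + 46·3588·3588, 24335·3588 + 3588·24335) = (1184384449, 174627960)
(x_3, y_3) = (24335·1184384449 + 46·3588·174627960, 24335·174627960 + 3588·1184384449) = (57643991108495, 8499142809612)
(x_4, y_4) = (24335·57643991108495 + 46·3588·8499142809612, 24335·8499142809612 + 3588·57643991108495) = (2805533046066067201, 413653280369188080)
(x_5, y_5) = (24335·2805533046066067201 + 46·3588·413653280369188080, 24335·413653280369188080 + 3588·2805533046066067201) = (136545293294391499564175, 20132505147069241043988)

24335 3588
1184384449 174627960
57643991108495 8499142809612
2805533046066067201 413653280369188080
136545293294391499564175 20132505147069241043988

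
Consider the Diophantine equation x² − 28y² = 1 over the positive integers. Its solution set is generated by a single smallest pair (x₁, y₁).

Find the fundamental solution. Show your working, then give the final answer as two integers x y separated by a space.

√28 → a₀=5, period (3,2,3,10); ℓ=4 even so k=3
i=0: a=5 ⇒ p=5, q=1
…
i=2: a=2 ⇒ p=37, q=7
i=3: a=3 ⇒ p=127, q=24
(x₁, y₁) = (127, 24);  127² − 28·24² = 1 ✓

127 24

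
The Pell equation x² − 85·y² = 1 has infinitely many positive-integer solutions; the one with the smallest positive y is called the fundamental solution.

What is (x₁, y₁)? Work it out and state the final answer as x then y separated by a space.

√85 → a₀=9, period (4,1,1,4,18); ℓ=5 odd so k=9
step 0: (9, 1)  from 9·(1,0) + (0,1)
…
step 3: (83, 9)  from 1·(46,5) + (37,4)
step 4: (378, 41)  from 4·(83,9) + (46,5)
…
step 6: (27926, 3029)  from 4·(6887,747) + (378,41)
step 7: (34813, 3776)  from 1·(27926,3029) + (6887,747)
step 8: (62739, 6805)  from 1·(34813,3776) + (27926,3029)
step 9: (285769, 30996)  from 4·(62739,6805) + (34813,3776)
fundamental: x₁=285769, y₁=30996  (since 81663921361 − 85·960752016 = 1)

285769 30996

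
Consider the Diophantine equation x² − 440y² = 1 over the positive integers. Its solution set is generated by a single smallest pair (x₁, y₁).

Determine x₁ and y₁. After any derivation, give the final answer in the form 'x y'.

21 1

d=440: √d = [20; 1,40] (ℓ=2, even), read p_1/q_1
i=0: a=20 ⇒ p=20, q=1
i=1: a=1 ⇒ p=21, q=1
fundamental: x₁=21, y₁=1  (since 441 − 440·1 = 1)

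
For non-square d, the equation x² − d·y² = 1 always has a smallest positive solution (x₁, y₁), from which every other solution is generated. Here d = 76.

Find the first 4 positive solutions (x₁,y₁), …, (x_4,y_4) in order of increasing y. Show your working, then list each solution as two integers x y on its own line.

√76 = [8; 1,2,1,1,5,4,5,1,1,2,1,16, …], period ℓ=12 (even) → k=11
a_0=8:  p_0=8·1+0=8,  q_0=8·0+1=1
…
a_6=4:  p_6=4·340+61=1421,  q_6=4·39+7=163
…
a_8=1:  p_8=1·7445+1421=8866,  q_8=1·854+163=1017
…
a_10=2:  p_10=2·16311+8866=41488,  q_10=2·1871+1017=4759
a_11=1:  p_11=1·41488+16311=57799,  q_11=1·4759+1871=6630
→ (57799, 6630).  Check: 57799²=3340724401, 76·6630²=3340724400, difference 1.
(57799+6630√76)^2 = 6681448801 + 766414740√76
(57799+6630√76)^3 = 772362118440199 + 88596011107890√76
(57799+6630√76)^4 = 89283516160768675201 + 10241521691283453480√76

57799 6630
6681448801 766414740
772362118440199 88596011107890
89283516160768675201 10241521691283453480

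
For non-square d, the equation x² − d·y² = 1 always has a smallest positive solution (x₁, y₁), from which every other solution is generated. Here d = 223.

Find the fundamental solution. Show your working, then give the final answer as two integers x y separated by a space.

224 15

√223 = [14; 1,13,1,28, …], period ℓ=4 (even) → k=3
i=0: a=14 ⇒ p=14, q=1
…
i=2: a=13 ⇒ p=209, q=14
i=3: a=1 ⇒ p=224, q=15
(x₁, y₁) = (224, 15);  224² − 223·15² = 1 ✓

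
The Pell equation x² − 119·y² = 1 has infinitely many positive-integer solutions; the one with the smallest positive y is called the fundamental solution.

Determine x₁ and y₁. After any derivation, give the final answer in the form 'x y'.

120 11

√119 = [10; 1,9,1,20, …], period ℓ=4 (even) → k=3
step 0: (10, 1)  from 10·(1,0) + (0,1)
…
step 2: (109, 10)  from 9·(11,1) + (10,1)
step 3: (120, 11)  from 1·(109,10) + (11,1)
(x₁, y₁) = (120, 11);  120² − 119·11² = 1 ✓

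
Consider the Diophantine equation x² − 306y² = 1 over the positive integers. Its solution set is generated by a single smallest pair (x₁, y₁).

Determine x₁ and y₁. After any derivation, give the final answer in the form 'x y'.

√306 → a₀=17, period (2,34); ℓ=2 even so k=1
a_0=17:  p_0=17·1+0=17,  q_0=17·0+1=1
a_1=2:  p_1=2·17+1=35,  q_1=2·1+0=2
→ (35, 2).  Check: 35²=1225, 306·2²=1224, difference 1.

35 2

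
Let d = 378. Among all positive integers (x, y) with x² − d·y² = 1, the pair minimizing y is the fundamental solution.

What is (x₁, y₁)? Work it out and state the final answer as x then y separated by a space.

8749 450

√378 → a₀=19, period (2,3,1,4,1,3,2,38); ℓ=8 even so k=7
a_0=19:  p_0=19·1+0=19,  q_0=19·0+1=1
a_1=2:  p_1=2·19+1=39,  q_1=2·1+0=2
a_2=3:  p_2=3·39+19=136,  q_2=3·2+1=7
…
a_5=1:  p_5=1·836+175=1011,  q_5=1·43+9=52
a_6=3:  p_6=3·1011+836=3869,  q_6=3·52+43=199
a_7=2:  p_7=2·3869+1011=8749,  q_7=2·199+52=450
fundamental: x₁=8749, y₁=450  (since 76545001 − 378·202500 = 1)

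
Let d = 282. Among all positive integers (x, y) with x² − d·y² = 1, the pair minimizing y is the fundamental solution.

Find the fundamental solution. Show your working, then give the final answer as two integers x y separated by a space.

√282 = [16; 1,3,1,4,1,3,1,32, …], period ℓ=8 (even) → k=7
step 0: (16, 1)  from 16·(1,0) + (0,1)
step 1: (17, 1)  from 1·(16,1) + (1,0)
…
step 3: (84, 5)  from 1·(67,4) + (17,1)
…
step 6: (1864, 111)  from 3·(487,29) + (403,24)
step 7: (2351, 140)  from 1·(1864,111) + (487,29)
fundamental: x₁=2351, y₁=140  (since 5527201 − 282·19600 = 1)

2351 140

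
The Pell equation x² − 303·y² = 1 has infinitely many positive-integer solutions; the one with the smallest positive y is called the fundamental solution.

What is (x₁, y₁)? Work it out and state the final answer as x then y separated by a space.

√303 → a₀=17, period (2,2,5,2,2,34); ℓ=6 even so k=5
k=0  a_k=17  p_k/q_k = 17/1
k=1  a_k=2  p_k/q_k = 35/2
…
k=4  a_k=2  p_k/q_k = 1027/59
k=5  a_k=2  p_k/q_k = 2524/145
(x₁, y₁) = (2524, 145);  2524² − 303·145² = 1 ✓

2524 145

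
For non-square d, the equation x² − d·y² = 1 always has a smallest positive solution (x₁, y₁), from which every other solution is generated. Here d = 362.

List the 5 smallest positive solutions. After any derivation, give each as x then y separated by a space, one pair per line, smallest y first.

[19; 38] for √362; ℓ=1 ⇒ convergent index 1
i=0: a=19 ⇒ p=19, q=1
i=1: a=38 ⇒ p=723, q=38
→ (723, 38).  Check: 723²=522729, 362·38²=522728, difference 1.
(x_2, y_2) = (723·723 + 362·38·38, 723·38 + 38·723) = (1045457, 54948)
(x_3, y_3) = (723·1045457 + 362·38·54948, 723·54948 + 38·1045457) = (1511730099, 79454770)
(x_4, y_4) = (723·1511730099 + 362·38·79454770, 723·79454770 + 38·1511730099) = (2185960677697, 114891542472)
(x_5, y_5) = (723·2185960677697 + 362·38·114891542472, 723·114891542472 + 38·2185960677697) = (3160897628219763, 166133090959742)

723 38
1045457 54948
1511730099 79454770
2185960677697 114891542472
3160897628219763 166133090959742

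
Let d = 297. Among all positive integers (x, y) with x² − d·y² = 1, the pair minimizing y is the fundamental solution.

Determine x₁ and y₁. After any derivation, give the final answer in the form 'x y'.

48599 2820

√297 → a₀=17, period (4,3,1,1,2,1,1,3,4,34); ℓ=10 even so k=9
a_0=17:  p_0=17·1+0=17,  q_0=17·0+1=1
…
a_2=3:  p_2=3·69+17=224,  q_2=3·4+1=13
…
a_8=3:  p_8=3·3171+1844=11357,  q_8=3·184+107=659
a_9=4:  p_9=4·11357+3171=48599,  q_9=4·659+184=2820
(x₁, y₁) = (48599, 2820);  48599² − 297·2820² = 1 ✓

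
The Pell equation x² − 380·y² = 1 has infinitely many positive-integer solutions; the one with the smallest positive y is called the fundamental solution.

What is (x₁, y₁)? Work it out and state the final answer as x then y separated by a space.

39 2

√380 → a₀=19, period (2,38); ℓ=2 even so k=1
k=0  a_k=19  p_k/q_k = 19/1
k=1  a_k=2  p_k/q_k = 39/2
(x₁, y₁) = (39, 2);  39² − 380·2² = 1 ✓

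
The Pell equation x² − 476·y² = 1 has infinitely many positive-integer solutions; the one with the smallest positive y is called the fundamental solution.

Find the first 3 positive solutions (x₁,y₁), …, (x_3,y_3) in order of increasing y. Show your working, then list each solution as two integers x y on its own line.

√476 → a₀=21, period (1,4,2,10,2,4,1,42); ℓ=8 even so k=7
step 0: (21, 1)  from 21·(1,0) + (0,1)
…
step 2: (109, 5)  from 4·(22,1) + (21,1)
…
step 4: (2509, 115)  from 10·(240,11) + (109,5)
step 5: (5258, 241)  from 2·(2509,115) + (240,11)
step 6: (23541, 1079)  from 4·(5258,241) + (2509,115)
step 7: (28799, 1320)  from 1·(23541,1079) + (5258,241)
fundamental: x₁=28799, y₁=1320  (since 829382401 − 476·1742400 = 1)
n=2: (28799,1320)∘(28799,1320) = (28799·28799+476·1320·1320, 28799·1320+1320·28799) = (1658764801,76029360)
n=3: (1658764801,76029360)∘(28799,1320) = (28799·1658764801+476·1320·76029360, 28799·76029360+1320·1658764801) = (95541534979199,4379139075960)

28799 1320
1658764801 76029360
95541534979199 4379139075960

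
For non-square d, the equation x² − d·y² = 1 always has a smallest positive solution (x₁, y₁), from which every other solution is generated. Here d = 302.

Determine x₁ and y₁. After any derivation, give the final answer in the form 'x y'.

d=302: √d = [17; 2,1,1,1,4,…,1,2,34] (ℓ=16, even), read p_15/q_15
a_0=17:  p_0=17·1+0=17,  q_0=17·0+1=1
a_1=2:  p_1=2·17+1=35,  q_1=2·1+0=2
…
a_3=1:  p_3=1·52+35=87,  q_3=1·3+2=5
…
a_5=4:  p_5=4·139+87=643,  q_5=4·8+5=37
a_6=2:  p_6=2·643+139=1425,  q_6=2·37+8=82
…
a_10=2:  p_10=2·36581+34513=107675,  q_10=2·2105+1986=6196
a_11=4:  p_11=4·107675+36581=467281,  q_11=4·6196+2105=26889
…
a_13=1:  p_13=1·574956+467281=1042237,  q_13=1·33085+26889=59974
a_14=1:  p_14=1·1042237+574956=1617193,  q_14=1·59974+33085=93059
a_15=2:  p_15=2·1617193+1042237=4276623,  q_15=2·93059+59974=246092
(x₁, y₁) = (4276623, 246092);  4276623² − 302·246092² = 1 ✓

4276623 246092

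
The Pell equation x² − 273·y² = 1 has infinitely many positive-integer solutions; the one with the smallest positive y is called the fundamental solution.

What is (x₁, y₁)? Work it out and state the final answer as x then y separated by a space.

727 44

√273 → a₀=16, period (1,1,10,1,1,32); ℓ=6 even so k=5
k=0  a_k=16  p_k/q_k = 16/1
k=1  a_k=1  p_k/q_k = 17/1
k=2  a_k=1  p_k/q_k = 33/2
k=3  a_k=10  p_k/q_k = 347/21
k=4  a_k=1  p_k/q_k = 380/23
k=5  a_k=1  p_k/q_k = 727/44
fundamental: x₁=727, y₁=44  (since 528529 − 273·1936 = 1)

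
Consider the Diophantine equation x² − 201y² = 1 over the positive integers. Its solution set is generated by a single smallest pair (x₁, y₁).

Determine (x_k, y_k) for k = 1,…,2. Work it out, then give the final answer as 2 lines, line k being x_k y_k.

515095 36332
530645718049 37428863080

d=201: √d = [14; 5,1,1,1,2,…,1,5,28] (ℓ=14, even), read p_13/q_13
k=0  a_k=14  p_k/q_k = 14/1
k=1  a_k=5  p_k/q_k = 71/5
…
k=3  a_k=1  p_k/q_k = 156/11
…
k=8  a_k=1  p_k/q_k = 8549/603
k=9  a_k=2  p_k/q_k = 24768/1747
…
k=12  a_k=1  p_k/q_k = 91402/6447
k=13  a_k=5  p_k/q_k = 515095/36332
→ (515095, 36332).  Check: 515095²=265322859025, 201·36332²=265322859024, difference 1.
k=2:  x_2 = 515095·515095+201·36332·36332 = 530645718049,  y_2 = 515095·36332+36332·515095 = 37428863080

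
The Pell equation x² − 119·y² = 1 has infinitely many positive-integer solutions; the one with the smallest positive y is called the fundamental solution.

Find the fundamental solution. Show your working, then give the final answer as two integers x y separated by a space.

d=119: √d = [10; 1,9,1,20] (ℓ=4, even), read p_3/q_3
i=0: a=10 ⇒ p=10, q=1
…
i=2: a=9 ⇒ p=109, q=10
i=3: a=1 ⇒ p=120, q=11
→ (120, 11).  Check: 120²=14400, 119·11²=14399, difference 1.

120 11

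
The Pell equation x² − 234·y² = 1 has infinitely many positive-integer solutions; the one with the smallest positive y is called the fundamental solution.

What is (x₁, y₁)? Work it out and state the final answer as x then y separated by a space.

5201 340

√234 = [15; 3,2,1,2,1,2,3,30, …], period ℓ=8 (even) → k=7
i=0: a=15 ⇒ p=15, q=1
…
i=2: a=2 ⇒ p=107, q=7
…
i=5: a=1 ⇒ p=566, q=37
i=6: a=2 ⇒ p=1545, q=101
i=7: a=3 ⇒ p=5201, q=340
(x₁, y₁) = (5201, 340);  5201² − 234·340² = 1 ✓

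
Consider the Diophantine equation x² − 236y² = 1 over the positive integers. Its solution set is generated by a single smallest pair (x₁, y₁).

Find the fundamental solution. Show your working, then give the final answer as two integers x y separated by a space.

561799 36570

√236 = [15; 2,1,3,5,1,6,1,5,3,1,2,30, …], period ℓ=12 (even) → k=11
k=0  a_k=15  p_k/q_k = 15/1
…
k=2  a_k=1  p_k/q_k = 46/3
k=3  a_k=3  p_k/q_k = 169/11
…
k=5  a_k=1  p_k/q_k = 1060/69
k=6  a_k=6  p_k/q_k = 7251/472
…
k=8  a_k=5  p_k/q_k = 48806/3177
k=9  a_k=3  p_k/q_k = 154729/10072
k=10  a_k=1  p_k/q_k = 203535/13249
k=11  a_k=2  p_k/q_k = 561799/36570
(x₁, y₁) = (561799, 36570);  561799² − 236·36570² = 1 ✓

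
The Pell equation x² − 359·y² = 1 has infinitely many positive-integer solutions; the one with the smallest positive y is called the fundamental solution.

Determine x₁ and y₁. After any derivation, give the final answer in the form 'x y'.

d=359: √d = [18; 1,17,1,36] (ℓ=4, even), read p_3/q_3
step 0: (18, 1)  from 18·(1,0) + (0,1)
…
step 2: (341, 18)  from 17·(19,1) + (18,1)
step 3: (360, 19)  from 1·(341,18) + (19,1)
fundamental: x₁=360, y₁=19  (since 129600 − 359·361 = 1)

360 19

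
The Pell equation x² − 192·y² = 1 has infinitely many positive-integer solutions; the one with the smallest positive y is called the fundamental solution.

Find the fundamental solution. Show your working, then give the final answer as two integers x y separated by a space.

d=192: √d = [13; 1,5,1,26] (ℓ=4, even), read p_3/q_3
i=0: a=13 ⇒ p=13, q=1
…
i=2: a=5 ⇒ p=83, q=6
i=3: a=1 ⇒ p=97, q=7
fundamental: x₁=97, y₁=7  (since 9409 − 192·49 = 1)

97 7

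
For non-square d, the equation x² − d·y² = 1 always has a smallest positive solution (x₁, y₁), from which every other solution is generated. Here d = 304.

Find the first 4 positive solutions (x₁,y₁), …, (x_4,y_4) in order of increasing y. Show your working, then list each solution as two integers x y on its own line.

57799 3315
6681448801 383207370
772362118440199 44298005553945
89283516160768675201 5120760845641726740

√304 → a₀=17, period (2,3,2,1,1,1,1,1,2,3,2,34); ℓ=12 even so k=11
k=0  a_k=17  p_k/q_k = 17/1
k=1  a_k=2  p_k/q_k = 35/2
k=2  a_k=3  p_k/q_k = 122/7
…
k=4  a_k=1  p_k/q_k = 401/23
k=5  a_k=1  p_k/q_k = 680/39
k=6  a_k=1  p_k/q_k = 1081/62
…
k=10  a_k=3  p_k/q_k = 25177/1444
k=11  a_k=2  p_k/q_k = 57799/3315
(x₁, y₁) = (57799, 3315);  57799² − 304·3315² = 1 ✓
(x_2, y_2) = (57799·57799 + 304·3315·3315, 57799·3315 + 3315·57799) = (6681448801, 383207370)
(x_3, y_3) = (57799·6681448801 + 304·3315·383207370, 57799·383207370 + 3315·6681448801) = (772362118440199, 44298005553945)
(x_4, y_4) = (57799·772362118440199 + 304·3315·44298005553945, 57799·44298005553945 + 3315·772362118440199) = (89283516160768675201, 5120760845641726740)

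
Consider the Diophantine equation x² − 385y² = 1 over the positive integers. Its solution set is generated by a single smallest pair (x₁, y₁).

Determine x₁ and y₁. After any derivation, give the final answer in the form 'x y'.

√385 → a₀=19, period (1,1,1,1,1,…,1,1,38); ℓ=16 even so k=15
step 0: (19, 1)  from 19·(1,0) + (0,1)
…
step 7: (726, 37)  from 1·(569,29) + (157,8)
…
step 13: (36280, 1849)  from 1·(23271,1186) + (13009,663)
step 14: (59551, 3035)  from 1·(36280,1849) + (23271,1186)
step 15: (95831, 4884)  from 1·(59551,3035) + (36280,1849)
fundamental: x₁=95831, y₁=4884  (since 9183580561 − 385·23853456 = 1)

95831 4884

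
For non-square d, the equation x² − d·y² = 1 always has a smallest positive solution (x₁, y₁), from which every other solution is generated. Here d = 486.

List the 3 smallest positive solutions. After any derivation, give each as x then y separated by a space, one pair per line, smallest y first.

[22; 22,44] for √486; ℓ=2 ⇒ convergent index 1
k=0  a_k=22  p_k/q_k = 22/1
k=1  a_k=22  p_k/q_k = 485/22
(x₁, y₁) = (485, 22);  485² − 486·22² = 1 ✓
(485+22√486)^2 = 470449 + 21340√486
(485+22√486)^3 = 456335045 + 20699778√486

485 22
470449 21340
456335045 20699778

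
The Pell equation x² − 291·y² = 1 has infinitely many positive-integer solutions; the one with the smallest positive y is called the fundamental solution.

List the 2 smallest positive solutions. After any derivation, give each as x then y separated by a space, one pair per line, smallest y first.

290 17
168199 9860

√291 → a₀=17, period (17,34); ℓ=2 even so k=1
k=0  a_k=17  p_k/q_k = 17/1
k=1  a_k=17  p_k/q_k = 290/17
→ (290, 17).  Check: 290²=84100, 291·17²=84099, difference 1.
n=2: (290,17)∘(290,17) = (290·290+291·17·17, 290·17+17·290) = (168199,9860)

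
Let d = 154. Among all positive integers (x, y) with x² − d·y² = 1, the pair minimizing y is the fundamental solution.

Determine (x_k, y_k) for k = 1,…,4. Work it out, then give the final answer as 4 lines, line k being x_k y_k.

21295 1716
906954049 73084440
38627172925615 3112666297884
1645131293994988801 132568457553795120

√154 → a₀=12, period (2,2,3,1,2,1,3,2,2,24); ℓ=10 even so k=9
k=0  a_k=12  p_k/q_k = 12/1
…
k=4  a_k=1  p_k/q_k = 273/22
k=5  a_k=2  p_k/q_k = 757/61
k=6  a_k=1  p_k/q_k = 1030/83
k=7  a_k=3  p_k/q_k = 3847/310
k=8  a_k=2  p_k/q_k = 8724/703
k=9  a_k=2  p_k/q_k = 21295/1716
fundamental: x₁=21295, y₁=1716  (since 453477025 − 154·2944656 = 1)
(x_2, y_2) = (21295·21295 + 154·1716·1716, 21295·1716 + 1716·21295) = (906954049, 73084440)
(x_3, y_3) = (21295·906954049 + 154·1716·73084440, 21295·73084440 + 1716·906954049) = (38627172925615, 3112666297884)
(x_4, y_4) = (21295·38627172925615 + 154·1716·3112666297884, 21295·3112666297884 + 1716·38627172925615) = (1645131293994988801, 132568457553795120)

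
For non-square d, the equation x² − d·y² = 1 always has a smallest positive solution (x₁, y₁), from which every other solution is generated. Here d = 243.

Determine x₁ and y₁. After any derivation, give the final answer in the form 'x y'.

√243 = [15; 1,1,2,3,15,3,2,1,1,30, …], period ℓ=10 (even) → k=9
a_0=15:  p_0=15·1+0=15,  q_0=15·0+1=1
…
a_3=2:  p_3=2·31+16=78,  q_3=2·2+1=5
…
a_6=3:  p_6=3·4053+265=12424,  q_6=3·260+17=797
…
a_8=1:  p_8=1·28901+12424=41325,  q_8=1·1854+797=2651
a_9=1:  p_9=1·41325+28901=70226,  q_9=1·2651+1854=4505
(x₁, y₁) = (70226, 4505);  70226² − 243·4505² = 1 ✓

70226 4505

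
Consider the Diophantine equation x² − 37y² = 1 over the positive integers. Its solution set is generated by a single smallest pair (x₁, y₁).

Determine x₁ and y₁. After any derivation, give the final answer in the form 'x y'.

[6; 12] for √37; ℓ=1 ⇒ convergent index 1
a_0=6:  p_0=6·1+0=6,  q_0=6·0+1=1
a_1=12:  p_1=12·6+1=73,  q_1=12·1+0=12
fundamental: x₁=73, y₁=12  (since 5329 − 37·144 = 1)

73 12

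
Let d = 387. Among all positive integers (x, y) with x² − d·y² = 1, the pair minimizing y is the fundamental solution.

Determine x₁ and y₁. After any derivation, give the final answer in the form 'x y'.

√387 → a₀=19, period (1,2,19,2,1,38); ℓ=6 even so k=5
a_0=19:  p_0=19·1+0=19,  q_0=19·0+1=1
a_1=1:  p_1=1·19+1=20,  q_1=1·1+0=1
…
a_4=2:  p_4=2·1141+59=2341,  q_4=2·58+3=119
a_5=1:  p_5=1·2341+1141=3482,  q_5=1·119+58=177
fundamental: x₁=3482, y₁=177  (since 12124324 − 387·31329 = 1)

3482 177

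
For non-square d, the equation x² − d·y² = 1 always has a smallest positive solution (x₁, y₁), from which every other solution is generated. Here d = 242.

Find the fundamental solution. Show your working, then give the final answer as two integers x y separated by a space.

19601 1260

√242 = [15; 1,1,3,1,14,1,3,1,1,30, …], period ℓ=10 (even) → k=9
i=0: a=15 ⇒ p=15, q=1
i=1: a=1 ⇒ p=16, q=1
i=2: a=1 ⇒ p=31, q=2
i=3: a=3 ⇒ p=109, q=7
…
i=5: a=14 ⇒ p=2069, q=133
i=6: a=1 ⇒ p=2209, q=142
i=7: a=3 ⇒ p=8696, q=559
i=8: a=1 ⇒ p=10905, q=701
i=9: a=1 ⇒ p=19601, q=1260
→ (19601, 1260).  Check: 19601²=384199201, 242·1260²=384199200, difference 1.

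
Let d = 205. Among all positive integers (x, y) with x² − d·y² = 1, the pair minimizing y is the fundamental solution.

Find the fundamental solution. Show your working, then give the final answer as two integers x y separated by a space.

39689 2772

[14; 3,6,1,4,1,6,3,28] for √205; ℓ=8 ⇒ convergent index 7
a_0=14:  p_0=14·1+0=14,  q_0=14·0+1=1
a_1=3:  p_1=3·14+1=43,  q_1=3·1+0=3
a_2=6:  p_2=6·43+14=272,  q_2=6·3+1=19
…
a_4=4:  p_4=4·315+272=1532,  q_4=4·22+19=107
a_5=1:  p_5=1·1532+315=1847,  q_5=1·107+22=129
a_6=6:  p_6=6·1847+1532=12614,  q_6=6·129+107=881
a_7=3:  p_7=3·12614+1847=39689,  q_7=3·881+129=2772
fundamental: x₁=39689, y₁=2772  (since 1575216721 − 205·7683984 = 1)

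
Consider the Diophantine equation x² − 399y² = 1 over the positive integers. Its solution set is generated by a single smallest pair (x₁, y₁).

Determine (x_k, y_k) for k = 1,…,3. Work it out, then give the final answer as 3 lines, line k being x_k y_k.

√399 → a₀=19, period (1,38); ℓ=2 even so k=1
a_0=19:  p_0=19·1+0=19,  q_0=19·0+1=1
a_1=1:  p_1=1·19+1=20,  q_1=1·1+0=1
fundamental: x₁=20, y₁=1  (since 400 − 399·1 = 1)
n=2: (20,1)∘(20,1) = (20·20+399·1·1, 20·1+1·20) = (799,40)
n=3: (799,40)∘(20,1) = (20·799+399·1·40, 20·40+1·799) = (31940,1599)

20 1
799 40
31940 1599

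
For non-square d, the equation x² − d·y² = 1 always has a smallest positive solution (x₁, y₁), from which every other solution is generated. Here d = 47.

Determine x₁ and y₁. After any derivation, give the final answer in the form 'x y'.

d=47: √d = [6; 1,5,1,12] (ℓ=4, even), read p_3/q_3
k=0  a_k=6  p_k/q_k = 6/1
k=1  a_k=1  p_k/q_k = 7/1
k=2  a_k=5  p_k/q_k = 41/6
k=3  a_k=1  p_k/q_k = 48/7
→ (48, 7).  Check: 48²=2304, 47·7²=2303, difference 1.

48 7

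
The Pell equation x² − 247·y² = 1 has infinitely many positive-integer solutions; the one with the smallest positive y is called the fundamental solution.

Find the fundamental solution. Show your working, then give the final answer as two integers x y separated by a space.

85292 5427

√247 → a₀=15, period (1,2,1,1,9,1,9,1,1,2,1,30); ℓ=12 even so k=11
step 0: (15, 1)  from 15·(1,0) + (0,1)
step 1: (16, 1)  from 1·(15,1) + (1,0)
step 2: (47, 3)  from 2·(16,1) + (15,1)
…
step 8: (12683, 807)  from 1·(11520,733) + (1163,74)
step 9: (24203, 1540)  from 1·(12683,807) + (11520,733)
step 10: (61089, 3887)  from 2·(24203,1540) + (12683,807)
step 11: (85292, 5427)  from 1·(61089,3887) + (24203,1540)
(x₁, y₁) = (85292, 5427);  85292² − 247·5427² = 1 ✓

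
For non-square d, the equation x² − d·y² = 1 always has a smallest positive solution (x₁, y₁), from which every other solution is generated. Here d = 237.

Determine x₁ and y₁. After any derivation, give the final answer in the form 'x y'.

228151 14820

d=237: √d = [15; 2,1,1,7,10,7,1,1,2,30] (ℓ=10, even), read p_9/q_9
k=0  a_k=15  p_k/q_k = 15/1
k=1  a_k=2  p_k/q_k = 31/2
…
k=3  a_k=1  p_k/q_k = 77/5
k=4  a_k=7  p_k/q_k = 585/38
…
k=8  a_k=1  p_k/q_k = 90075/5851
k=9  a_k=2  p_k/q_k = 228151/14820
(x₁, y₁) = (228151, 14820);  228151² − 237·14820² = 1 ✓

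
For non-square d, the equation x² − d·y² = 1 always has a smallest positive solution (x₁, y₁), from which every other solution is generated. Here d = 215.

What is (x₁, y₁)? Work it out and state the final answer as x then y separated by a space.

[14; 1,1,1,28] for √215; ℓ=4 ⇒ convergent index 3
step 0: (14, 1)  from 14·(1,0) + (0,1)
…
step 2: (29, 2)  from 1·(15,1) + (14,1)
step 3: (44, 3)  from 1·(29,2) + (15,1)
fundamental: x₁=44, y₁=3  (since 1936 − 215·9 = 1)

44 3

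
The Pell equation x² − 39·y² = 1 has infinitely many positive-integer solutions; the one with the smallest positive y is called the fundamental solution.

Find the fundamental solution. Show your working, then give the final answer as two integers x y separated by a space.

√39 = [6; 4,12, …], period ℓ=2 (even) → k=1
i=0: a=6 ⇒ p=6, q=1
i=1: a=4 ⇒ p=25, q=4
→ (25, 4).  Check: 25²=625, 39·4²=624, difference 1.

25 4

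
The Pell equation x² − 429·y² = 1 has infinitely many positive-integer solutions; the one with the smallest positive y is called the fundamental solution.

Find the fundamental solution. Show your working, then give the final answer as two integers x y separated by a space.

[20; 1,2,2,9,1,12,1,9,2,2,1,40] for √429; ℓ=12 ⇒ convergent index 11
k=0  a_k=20  p_k/q_k = 20/1
k=1  a_k=1  p_k/q_k = 21/1
…
k=5  a_k=1  p_k/q_k = 1512/73
k=6  a_k=12  p_k/q_k = 19511/942
…
k=9  a_k=2  p_k/q_k = 438459/21169
k=10  a_k=2  p_k/q_k = 1085636/52415
k=11  a_k=1  p_k/q_k = 1524095/73584
(x₁, y₁) = (1524095, 73584);  1524095² − 429·73584² = 1 ✓

1524095 73584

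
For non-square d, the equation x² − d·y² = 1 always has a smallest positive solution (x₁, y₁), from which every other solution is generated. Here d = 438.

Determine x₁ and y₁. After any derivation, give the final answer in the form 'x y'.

293 14

√438 = [20; 1,12,1,40, …], period ℓ=4 (even) → k=3
i=0: a=20 ⇒ p=20, q=1
…
i=2: a=12 ⇒ p=272, q=13
i=3: a=1 ⇒ p=293, q=14
fundamental: x₁=293, y₁=14  (since 85849 − 438·196 = 1)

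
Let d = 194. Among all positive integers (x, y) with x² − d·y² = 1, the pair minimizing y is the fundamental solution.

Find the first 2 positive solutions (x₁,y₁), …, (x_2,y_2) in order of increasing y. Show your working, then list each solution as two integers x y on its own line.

195 14
76049 5460

√194 = [13; 1,12,1,26, …], period ℓ=4 (even) → k=3
k=0  a_k=13  p_k/q_k = 13/1
…
k=2  a_k=12  p_k/q_k = 181/13
k=3  a_k=1  p_k/q_k = 195/14
fundamental: x₁=195, y₁=14  (since 38025 − 194·196 = 1)
k=2:  x_2 = 195·195+194·14·14 = 76049,  y_2 = 195·14+14·195 = 5460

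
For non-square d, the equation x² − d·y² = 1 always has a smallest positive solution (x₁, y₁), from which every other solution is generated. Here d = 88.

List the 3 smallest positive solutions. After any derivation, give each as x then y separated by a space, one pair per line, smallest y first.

√88 = [9; 2,1,1,1,2,18, …], period ℓ=6 (even) → k=5
i=0: a=9 ⇒ p=9, q=1
i=1: a=2 ⇒ p=19, q=2
i=2: a=1 ⇒ p=28, q=3
i=3: a=1 ⇒ p=47, q=5
i=4: a=1 ⇒ p=75, q=8
i=5: a=2 ⇒ p=197, q=21
fundamental: x₁=197, y₁=21  (since 38809 − 88·441 = 1)
n=2: (197,21)∘(197,21) = (197·197+88·21·21, 197·21+21·197) = (77617,8274)
n=3: (77617,8274)∘(197,21) = (197·77617+88·21·8274, 197·8274+21·77617) = (30580901,3259935)

197 21
77617 8274
30580901 3259935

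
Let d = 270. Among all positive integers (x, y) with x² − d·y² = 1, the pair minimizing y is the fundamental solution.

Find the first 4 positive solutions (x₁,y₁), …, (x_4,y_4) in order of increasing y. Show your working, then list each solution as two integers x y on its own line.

5291 322
55989361 3407404
592479412811 36057148806
6269617090376641 381556745257688

√270 → a₀=16, period (2,3,6,3,2,32); ℓ=6 even so k=5
a_0=16:  p_0=16·1+0=16,  q_0=16·0+1=1
…
a_4=3:  p_4=3·723+115=2284,  q_4=3·44+7=139
a_5=2:  p_5=2·2284+723=5291,  q_5=2·139+44=322
(x₁, y₁) = (5291, 322);  5291² − 270·322² = 1 ✓
(5291+322√270)^2 = 55989361 + 3407404√270
(5291+322√270)^3 = 592479412811 + 36057148806√270
(5291+322√270)^4 = 6269617090376641 + 381556745257688√270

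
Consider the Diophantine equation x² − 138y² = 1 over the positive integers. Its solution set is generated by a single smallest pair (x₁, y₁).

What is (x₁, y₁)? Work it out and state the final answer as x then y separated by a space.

47 4

√138 = [11; 1,2,1,22, …], period ℓ=4 (even) → k=3
k=0  a_k=11  p_k/q_k = 11/1
k=1  a_k=1  p_k/q_k = 12/1
k=2  a_k=2  p_k/q_k = 35/3
k=3  a_k=1  p_k/q_k = 47/4
fundamental: x₁=47, y₁=4  (since 2209 − 138·16 = 1)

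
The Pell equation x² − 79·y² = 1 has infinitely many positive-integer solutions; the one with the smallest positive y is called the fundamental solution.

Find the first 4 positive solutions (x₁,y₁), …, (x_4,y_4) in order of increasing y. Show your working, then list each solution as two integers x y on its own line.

80 9
12799 1440
2047760 230391
327628801 36861120

d=79: √d = [8; 1,7,1,16] (ℓ=4, even), read p_3/q_3
a_0=8:  p_0=8·1+0=8,  q_0=8·0+1=1
…
a_2=7:  p_2=7·9+8=71,  q_2=7·1+1=8
a_3=1:  p_3=1·71+9=80,  q_3=1·8+1=9
→ (80, 9).  Check: 80²=6400, 79·9²=6399, difference 1.
k=2:  x_2 = 80·80+79·9·9 = 12799,  y_2 = 80·9+9·80 = 1440
k=3:  x_3 = 80·12799+79·9·1440 = 2047760,  y_3 = 80·1440+9·12799 = 230391
k=4:  x_4 = 80·2047760+79·9·230391 = 327628801,  y_4 = 80·230391+9·2047760 = 36861120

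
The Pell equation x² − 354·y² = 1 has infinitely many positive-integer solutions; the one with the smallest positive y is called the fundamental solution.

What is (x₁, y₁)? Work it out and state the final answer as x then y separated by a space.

√354 = [18; 1,4,2,2,18,2,2,4,1,36, …], period ℓ=10 (even) → k=9
a_0=18:  p_0=18·1+0=18,  q_0=18·0+1=1
…
a_4=2:  p_4=2·207+94=508,  q_4=2·11+5=27
…
a_8=4:  p_8=4·47771+19210=210294,  q_8=4·2539+1021=11177
a_9=1:  p_9=1·210294+47771=258065,  q_9=1·11177+2539=13716
fundamental: x₁=258065, y₁=13716  (since 66597544225 − 354·188128656 = 1)

258065 13716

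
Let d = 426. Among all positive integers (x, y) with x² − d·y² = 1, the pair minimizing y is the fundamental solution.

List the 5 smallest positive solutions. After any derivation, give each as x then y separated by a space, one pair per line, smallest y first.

d=426: √d = [20; 1,1,1,3,2,6,2,3,1,1,1,40] (ℓ=12, even), read p_11/q_11
i=0: a=20 ⇒ p=20, q=1
…
i=2: a=1 ⇒ p=41, q=2
…
i=4: a=3 ⇒ p=227, q=11
i=5: a=2 ⇒ p=516, q=25
i=6: a=6 ⇒ p=3323, q=161
i=7: a=2 ⇒ p=7162, q=347
…
i=10: a=1 ⇒ p=56780, q=2751
i=11: a=1 ⇒ p=88751, q=4300
fundamental: x₁=88751, y₁=4300  (since 7876740001 − 426·18490000 = 1)
(x_2, y_2) = (88751·88751 + 426·4300·4300, 88751·4300 + 4300·88751) = (15753480001, 763258600)
(x_3, y_3) = (88751·15753480001 + 426·4300·763258600, 88751·763258600 + 4300·15753480001) = (2796274207048751, 135479928012900)
(x_4, y_4) = (88751·2796274207048751 + 426·4300·135479928012900, 88751·135479928012900 + 4300·2796274207048751) = (496344264283813920001, 24047958181382517200)
(x_5, y_5) = (88751·496344264283813920001 + 426·4300·24047958181382517200, 88751·24047958181382517200 + 4300·496344264283813920001) = (88102099596109264220968751, 4268560672976279640021500)

88751 4300
15753480001 763258600
2796274207048751 135479928012900
496344264283813920001 24047958181382517200
88102099596109264220968751 4268560672976279640021500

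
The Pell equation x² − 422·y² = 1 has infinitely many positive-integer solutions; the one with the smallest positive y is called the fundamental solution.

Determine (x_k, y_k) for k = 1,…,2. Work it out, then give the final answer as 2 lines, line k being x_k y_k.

√422 → a₀=20, period (1,1,5,2,1,…,1,1,40); ℓ=14 even so k=13
a_0=20:  p_0=20·1+0=20,  q_0=20·0+1=1
a_1=1:  p_1=1·20+1=21,  q_1=1·1+0=1
a_2=1:  p_2=1·21+20=41,  q_2=1·1+1=2
…
a_4=2:  p_4=2·226+41=493,  q_4=2·11+2=24
a_5=1:  p_5=1·493+226=719,  q_5=1·24+11=35
a_6=3:  p_6=3·719+493=2650,  q_6=3·35+24=129
a_7=20:  p_7=20·2650+719=53719,  q_7=20·129+35=2615
a_8=3:  p_8=3·53719+2650=163807,  q_8=3·2615+129=7974
a_9=1:  p_9=1·163807+53719=217526,  q_9=1·7974+2615=10589
a_10=2:  p_10=2·217526+163807=598859,  q_10=2·10589+7974=29152
a_11=5:  p_11=5·598859+217526=3211821,  q_11=5·29152+10589=156349
a_12=1:  p_12=1·3211821+598859=3810680,  q_12=1·156349+29152=185501
a_13=1:  p_13=1·3810680+3211821=7022501,  q_13=1·185501+156349=341850
fundamental: x₁=7022501, y₁=341850  (since 49315520295001 − 422·116861422500 = 1)
(7022501+341850√422)^2 = 98631040590001 + 4801283933700√422

7022501 341850
98631040590001 4801283933700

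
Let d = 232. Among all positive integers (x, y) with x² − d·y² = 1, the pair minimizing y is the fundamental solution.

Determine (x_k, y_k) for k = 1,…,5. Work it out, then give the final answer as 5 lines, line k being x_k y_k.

[15; 4,3,7,3,4,30] for √232; ℓ=6 ⇒ convergent index 5
k=0  a_k=15  p_k/q_k = 15/1
k=1  a_k=4  p_k/q_k = 61/4
…
k=3  a_k=7  p_k/q_k = 1447/95
k=4  a_k=3  p_k/q_k = 4539/298
k=5  a_k=4  p_k/q_k = 19603/1287
→ (19603, 1287).  Check: 19603²=384277609, 232·1287²=384277608, difference 1.
(19603+1287√232)^2 = 768555217 + 50458122√232
(19603+1287√232)^3 = 30131975818099 + 1978261129845√232
(19603+1287√232)^4 = 1181354243155834177 + 77559705806244948√232
(19603+1287√232)^5 = 46316174427035658925363 + 3040805823861378301443√232

19603 1287
768555217 50458122
30131975818099 1978261129845
1181354243155834177 77559705806244948
46316174427035658925363 3040805823861378301443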